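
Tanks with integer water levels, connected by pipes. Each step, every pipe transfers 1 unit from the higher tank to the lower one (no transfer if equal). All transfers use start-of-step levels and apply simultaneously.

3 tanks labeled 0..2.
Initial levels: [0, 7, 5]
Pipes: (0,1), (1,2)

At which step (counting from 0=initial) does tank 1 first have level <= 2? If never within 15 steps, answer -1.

Answer: -1

Derivation:
Step 1: flows [1->0,1->2] -> levels [1 5 6]
Step 2: flows [1->0,2->1] -> levels [2 5 5]
Step 3: flows [1->0,1=2] -> levels [3 4 5]
Step 4: flows [1->0,2->1] -> levels [4 4 4]
Step 5: flows [0=1,1=2] -> levels [4 4 4]
  -> stable; tank 1 stays at 4 > 2
Tank 1 never reaches <=2 within 15 steps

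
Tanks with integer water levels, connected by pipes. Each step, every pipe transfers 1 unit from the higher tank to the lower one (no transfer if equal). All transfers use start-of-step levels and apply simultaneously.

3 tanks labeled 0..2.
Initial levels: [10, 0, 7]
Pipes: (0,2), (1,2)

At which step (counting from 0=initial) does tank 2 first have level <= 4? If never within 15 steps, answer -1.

Step 1: flows [0->2,2->1] -> levels [9 1 7]
Step 2: flows [0->2,2->1] -> levels [8 2 7]
Step 3: flows [0->2,2->1] -> levels [7 3 7]
Step 4: flows [0=2,2->1] -> levels [7 4 6]
Step 5: flows [0->2,2->1] -> levels [6 5 6]
Step 6: flows [0=2,2->1] -> levels [6 6 5]
Step 7: flows [0->2,1->2] -> levels [5 5 7]
Step 8: flows [2->0,2->1] -> levels [6 6 5]
  -> period-2 cycle (repeats step 6); tank 2 never drops to <=4
Tank 2 never reaches <=4 within 15 steps

Answer: -1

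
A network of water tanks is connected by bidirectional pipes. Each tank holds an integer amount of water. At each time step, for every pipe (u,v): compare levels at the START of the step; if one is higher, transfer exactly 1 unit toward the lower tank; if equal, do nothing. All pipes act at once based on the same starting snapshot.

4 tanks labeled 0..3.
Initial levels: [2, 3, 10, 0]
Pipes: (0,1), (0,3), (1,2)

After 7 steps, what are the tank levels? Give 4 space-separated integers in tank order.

Step 1: flows [1->0,0->3,2->1] -> levels [2 3 9 1]
Step 2: flows [1->0,0->3,2->1] -> levels [2 3 8 2]
Step 3: flows [1->0,0=3,2->1] -> levels [3 3 7 2]
Step 4: flows [0=1,0->3,2->1] -> levels [2 4 6 3]
Step 5: flows [1->0,3->0,2->1] -> levels [4 4 5 2]
Step 6: flows [0=1,0->3,2->1] -> levels [3 5 4 3]
Step 7: flows [1->0,0=3,1->2] -> levels [4 3 5 3]

Answer: 4 3 5 3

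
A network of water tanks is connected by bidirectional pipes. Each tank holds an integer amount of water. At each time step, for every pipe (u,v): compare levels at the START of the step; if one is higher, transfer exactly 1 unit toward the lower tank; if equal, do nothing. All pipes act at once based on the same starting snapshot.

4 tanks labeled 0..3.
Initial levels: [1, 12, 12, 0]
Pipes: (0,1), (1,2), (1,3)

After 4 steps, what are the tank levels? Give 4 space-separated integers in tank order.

Answer: 5 7 9 4

Derivation:
Step 1: flows [1->0,1=2,1->3] -> levels [2 10 12 1]
Step 2: flows [1->0,2->1,1->3] -> levels [3 9 11 2]
Step 3: flows [1->0,2->1,1->3] -> levels [4 8 10 3]
Step 4: flows [1->0,2->1,1->3] -> levels [5 7 9 4]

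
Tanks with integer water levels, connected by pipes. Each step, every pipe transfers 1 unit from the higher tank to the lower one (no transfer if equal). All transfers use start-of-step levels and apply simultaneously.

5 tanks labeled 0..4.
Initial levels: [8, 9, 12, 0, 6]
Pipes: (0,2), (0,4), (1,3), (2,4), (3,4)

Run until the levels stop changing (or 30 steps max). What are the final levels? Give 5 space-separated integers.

Step 1: flows [2->0,0->4,1->3,2->4,4->3] -> levels [8 8 10 2 7]
Step 2: flows [2->0,0->4,1->3,2->4,4->3] -> levels [8 7 8 4 8]
Step 3: flows [0=2,0=4,1->3,2=4,4->3] -> levels [8 6 8 6 7]
Step 4: flows [0=2,0->4,1=3,2->4,4->3] -> levels [7 6 7 7 8]
Step 5: flows [0=2,4->0,3->1,4->2,4->3] -> levels [8 7 8 7 5]
Step 6: flows [0=2,0->4,1=3,2->4,3->4] -> levels [7 7 7 6 8]
Step 7: flows [0=2,4->0,1->3,4->2,4->3] -> levels [8 6 8 8 5]
Step 8: flows [0=2,0->4,3->1,2->4,3->4] -> levels [7 7 7 6 8]
  -> period-2 cycle: step 8 state = step 6 state; never stabilizes
  -> state at step 30: (30-6) mod 2 = 0, same as step 6 -> [7 7 7 6 8]

Answer: 7 7 7 6 8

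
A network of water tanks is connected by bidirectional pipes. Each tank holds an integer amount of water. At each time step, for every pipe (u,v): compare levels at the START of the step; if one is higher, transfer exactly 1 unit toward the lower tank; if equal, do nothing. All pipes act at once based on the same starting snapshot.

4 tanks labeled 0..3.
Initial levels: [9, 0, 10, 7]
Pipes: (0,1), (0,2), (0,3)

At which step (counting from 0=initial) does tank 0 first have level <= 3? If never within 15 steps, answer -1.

Answer: -1

Derivation:
Step 1: flows [0->1,2->0,0->3] -> levels [8 1 9 8]
Step 2: flows [0->1,2->0,0=3] -> levels [8 2 8 8]
Step 3: flows [0->1,0=2,0=3] -> levels [7 3 8 8]
Step 4: flows [0->1,2->0,3->0] -> levels [8 4 7 7]
Step 5: flows [0->1,0->2,0->3] -> levels [5 5 8 8]
Step 6: flows [0=1,2->0,3->0] -> levels [7 5 7 7]
Step 7: flows [0->1,0=2,0=3] -> levels [6 6 7 7]
Step 8: flows [0=1,2->0,3->0] -> levels [8 6 6 6]
Step 9: flows [0->1,0->2,0->3] -> levels [5 7 7 7]
Step 10: flows [1->0,2->0,3->0] -> levels [8 6 6 6]
  -> period-2 cycle (repeats step 8); tank 0 never drops to <=3
Tank 0 never reaches <=3 within 15 steps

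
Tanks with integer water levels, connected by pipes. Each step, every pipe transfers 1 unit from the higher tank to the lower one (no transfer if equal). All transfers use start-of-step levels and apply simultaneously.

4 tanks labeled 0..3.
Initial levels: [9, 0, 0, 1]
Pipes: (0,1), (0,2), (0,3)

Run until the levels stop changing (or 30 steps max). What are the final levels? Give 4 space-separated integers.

Step 1: flows [0->1,0->2,0->3] -> levels [6 1 1 2]
Step 2: flows [0->1,0->2,0->3] -> levels [3 2 2 3]
Step 3: flows [0->1,0->2,0=3] -> levels [1 3 3 3]
Step 4: flows [1->0,2->0,3->0] -> levels [4 2 2 2]
Step 5: flows [0->1,0->2,0->3] -> levels [1 3 3 3]
  -> period-2 cycle: step 5 state = step 3 state; never stabilizes
  -> state at step 30: (30-3) mod 2 = 1, same as step 4 -> [4 2 2 2]

Answer: 4 2 2 2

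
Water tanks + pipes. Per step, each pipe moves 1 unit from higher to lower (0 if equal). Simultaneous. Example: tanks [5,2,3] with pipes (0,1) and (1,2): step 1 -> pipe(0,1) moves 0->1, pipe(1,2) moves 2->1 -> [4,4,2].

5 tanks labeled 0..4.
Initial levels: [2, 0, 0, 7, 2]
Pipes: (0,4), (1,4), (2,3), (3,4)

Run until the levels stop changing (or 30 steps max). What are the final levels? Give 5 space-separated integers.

Step 1: flows [0=4,4->1,3->2,3->4] -> levels [2 1 1 5 2]
Step 2: flows [0=4,4->1,3->2,3->4] -> levels [2 2 2 3 2]
Step 3: flows [0=4,1=4,3->2,3->4] -> levels [2 2 3 1 3]
Step 4: flows [4->0,4->1,2->3,4->3] -> levels [3 3 2 3 0]
Step 5: flows [0->4,1->4,3->2,3->4] -> levels [2 2 3 1 3]
  -> period-2 cycle: step 5 state = step 3 state; never stabilizes
  -> state at step 30: (30-3) mod 2 = 1, same as step 4 -> [3 3 2 3 0]

Answer: 3 3 2 3 0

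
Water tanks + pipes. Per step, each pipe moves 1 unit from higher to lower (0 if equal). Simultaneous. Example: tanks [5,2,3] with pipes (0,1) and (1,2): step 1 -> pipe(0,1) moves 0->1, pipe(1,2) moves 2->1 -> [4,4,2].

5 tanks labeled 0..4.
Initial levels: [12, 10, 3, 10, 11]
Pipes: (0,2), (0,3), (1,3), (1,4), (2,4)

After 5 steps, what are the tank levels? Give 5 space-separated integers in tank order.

Step 1: flows [0->2,0->3,1=3,4->1,4->2] -> levels [10 11 5 11 9]
Step 2: flows [0->2,3->0,1=3,1->4,4->2] -> levels [10 10 7 10 9]
Step 3: flows [0->2,0=3,1=3,1->4,4->2] -> levels [9 9 9 10 9]
Step 4: flows [0=2,3->0,3->1,1=4,2=4] -> levels [10 10 9 8 9]
Step 5: flows [0->2,0->3,1->3,1->4,2=4] -> levels [8 8 10 10 10]

Answer: 8 8 10 10 10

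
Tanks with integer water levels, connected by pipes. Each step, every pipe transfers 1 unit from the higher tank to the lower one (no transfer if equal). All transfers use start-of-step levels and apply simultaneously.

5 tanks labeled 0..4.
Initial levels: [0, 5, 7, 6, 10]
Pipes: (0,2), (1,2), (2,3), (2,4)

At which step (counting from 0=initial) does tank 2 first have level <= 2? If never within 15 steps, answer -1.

Step 1: flows [2->0,2->1,2->3,4->2] -> levels [1 6 5 7 9]
Step 2: flows [2->0,1->2,3->2,4->2] -> levels [2 5 7 6 8]
Step 3: flows [2->0,2->1,2->3,4->2] -> levels [3 6 5 7 7]
Step 4: flows [2->0,1->2,3->2,4->2] -> levels [4 5 7 6 6]
Step 5: flows [2->0,2->1,2->3,2->4] -> levels [5 6 3 7 7]
Step 6: flows [0->2,1->2,3->2,4->2] -> levels [4 5 7 6 6]
  -> period-2 cycle (repeats step 4); tank 2 never drops to <=2
Tank 2 never reaches <=2 within 15 steps

Answer: -1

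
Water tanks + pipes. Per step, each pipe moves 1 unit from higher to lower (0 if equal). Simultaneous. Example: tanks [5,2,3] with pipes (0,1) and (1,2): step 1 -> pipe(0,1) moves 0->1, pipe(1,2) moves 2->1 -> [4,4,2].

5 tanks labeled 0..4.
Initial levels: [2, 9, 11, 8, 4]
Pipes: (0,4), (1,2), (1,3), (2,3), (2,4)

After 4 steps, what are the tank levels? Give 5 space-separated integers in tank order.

Step 1: flows [4->0,2->1,1->3,2->3,2->4] -> levels [3 9 8 10 4]
Step 2: flows [4->0,1->2,3->1,3->2,2->4] -> levels [4 9 9 8 4]
Step 3: flows [0=4,1=2,1->3,2->3,2->4] -> levels [4 8 7 10 5]
Step 4: flows [4->0,1->2,3->1,3->2,2->4] -> levels [5 8 8 8 5]

Answer: 5 8 8 8 5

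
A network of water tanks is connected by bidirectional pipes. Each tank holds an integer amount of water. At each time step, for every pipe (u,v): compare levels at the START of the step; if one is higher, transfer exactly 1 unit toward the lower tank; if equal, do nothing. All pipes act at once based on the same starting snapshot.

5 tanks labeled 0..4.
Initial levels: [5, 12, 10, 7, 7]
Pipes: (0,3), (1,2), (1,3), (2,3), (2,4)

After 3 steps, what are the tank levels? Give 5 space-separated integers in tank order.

Step 1: flows [3->0,1->2,1->3,2->3,2->4] -> levels [6 10 9 8 8]
Step 2: flows [3->0,1->2,1->3,2->3,2->4] -> levels [7 8 8 9 9]
Step 3: flows [3->0,1=2,3->1,3->2,4->2] -> levels [8 9 10 6 8]

Answer: 8 9 10 6 8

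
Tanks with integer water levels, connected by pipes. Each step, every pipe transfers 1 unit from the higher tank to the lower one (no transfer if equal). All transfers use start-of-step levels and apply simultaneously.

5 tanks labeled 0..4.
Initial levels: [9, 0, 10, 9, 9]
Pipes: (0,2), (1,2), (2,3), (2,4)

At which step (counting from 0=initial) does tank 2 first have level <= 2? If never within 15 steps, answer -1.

Step 1: flows [2->0,2->1,2->3,2->4] -> levels [10 1 6 10 10]
Step 2: flows [0->2,2->1,3->2,4->2] -> levels [9 2 8 9 9]
Step 3: flows [0->2,2->1,3->2,4->2] -> levels [8 3 10 8 8]
Step 4: flows [2->0,2->1,2->3,2->4] -> levels [9 4 6 9 9]
Step 5: flows [0->2,2->1,3->2,4->2] -> levels [8 5 8 8 8]
Step 6: flows [0=2,2->1,2=3,2=4] -> levels [8 6 7 8 8]
Step 7: flows [0->2,2->1,3->2,4->2] -> levels [7 7 9 7 7]
Step 8: flows [2->0,2->1,2->3,2->4] -> levels [8 8 5 8 8]
Step 9: flows [0->2,1->2,3->2,4->2] -> levels [7 7 9 7 7]
  -> period-2 cycle (repeats step 7); tank 2 never drops to <=2
Tank 2 never reaches <=2 within 15 steps

Answer: -1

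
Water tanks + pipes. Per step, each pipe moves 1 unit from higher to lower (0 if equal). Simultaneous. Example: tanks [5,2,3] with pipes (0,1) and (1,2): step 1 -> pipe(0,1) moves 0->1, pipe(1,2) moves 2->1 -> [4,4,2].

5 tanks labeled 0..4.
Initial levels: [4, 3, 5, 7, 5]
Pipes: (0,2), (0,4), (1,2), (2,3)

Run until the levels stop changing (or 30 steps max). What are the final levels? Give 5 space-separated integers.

Step 1: flows [2->0,4->0,2->1,3->2] -> levels [6 4 4 6 4]
Step 2: flows [0->2,0->4,1=2,3->2] -> levels [4 4 6 5 5]
Step 3: flows [2->0,4->0,2->1,2->3] -> levels [6 5 3 6 4]
Step 4: flows [0->2,0->4,1->2,3->2] -> levels [4 4 6 5 5]
  -> period-2 cycle: step 4 state = step 2 state; never stabilizes
  -> state at step 30: (30-2) mod 2 = 0, same as step 2 -> [4 4 6 5 5]

Answer: 4 4 6 5 5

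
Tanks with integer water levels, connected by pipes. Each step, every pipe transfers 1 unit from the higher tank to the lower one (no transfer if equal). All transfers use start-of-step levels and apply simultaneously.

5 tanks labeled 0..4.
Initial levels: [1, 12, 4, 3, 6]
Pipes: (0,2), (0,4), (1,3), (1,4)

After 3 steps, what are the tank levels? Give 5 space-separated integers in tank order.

Step 1: flows [2->0,4->0,1->3,1->4] -> levels [3 10 3 4 6]
Step 2: flows [0=2,4->0,1->3,1->4] -> levels [4 8 3 5 6]
Step 3: flows [0->2,4->0,1->3,1->4] -> levels [4 6 4 6 6]

Answer: 4 6 4 6 6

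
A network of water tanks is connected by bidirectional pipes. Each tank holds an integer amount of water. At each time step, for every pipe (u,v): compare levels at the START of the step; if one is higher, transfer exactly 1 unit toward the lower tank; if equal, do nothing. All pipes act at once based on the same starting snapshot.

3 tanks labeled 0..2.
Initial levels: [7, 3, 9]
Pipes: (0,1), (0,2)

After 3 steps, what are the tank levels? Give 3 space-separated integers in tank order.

Answer: 6 6 7

Derivation:
Step 1: flows [0->1,2->0] -> levels [7 4 8]
Step 2: flows [0->1,2->0] -> levels [7 5 7]
Step 3: flows [0->1,0=2] -> levels [6 6 7]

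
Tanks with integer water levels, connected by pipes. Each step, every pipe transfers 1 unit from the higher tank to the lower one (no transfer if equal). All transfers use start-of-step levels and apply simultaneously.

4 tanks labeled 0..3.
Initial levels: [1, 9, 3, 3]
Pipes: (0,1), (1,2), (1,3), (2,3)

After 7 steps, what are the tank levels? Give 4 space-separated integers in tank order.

Step 1: flows [1->0,1->2,1->3,2=3] -> levels [2 6 4 4]
Step 2: flows [1->0,1->2,1->3,2=3] -> levels [3 3 5 5]
Step 3: flows [0=1,2->1,3->1,2=3] -> levels [3 5 4 4]
Step 4: flows [1->0,1->2,1->3,2=3] -> levels [4 2 5 5]
Step 5: flows [0->1,2->1,3->1,2=3] -> levels [3 5 4 4]
  -> period-2 cycle: step 5 state = step 3 state
  -> state at step 7: (7-3) mod 2 = 0, same as step 3 -> [3 5 4 4]

Answer: 3 5 4 4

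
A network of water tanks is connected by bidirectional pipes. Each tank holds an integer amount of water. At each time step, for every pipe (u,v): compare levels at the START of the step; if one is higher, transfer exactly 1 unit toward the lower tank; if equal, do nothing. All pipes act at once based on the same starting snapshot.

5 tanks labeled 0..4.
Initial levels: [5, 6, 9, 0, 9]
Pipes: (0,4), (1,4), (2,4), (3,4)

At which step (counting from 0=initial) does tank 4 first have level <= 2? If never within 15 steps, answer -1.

Answer: -1

Derivation:
Step 1: flows [4->0,4->1,2=4,4->3] -> levels [6 7 9 1 6]
Step 2: flows [0=4,1->4,2->4,4->3] -> levels [6 6 8 2 7]
Step 3: flows [4->0,4->1,2->4,4->3] -> levels [7 7 7 3 5]
Step 4: flows [0->4,1->4,2->4,4->3] -> levels [6 6 6 4 7]
Step 5: flows [4->0,4->1,4->2,4->3] -> levels [7 7 7 5 3]
Step 6: flows [0->4,1->4,2->4,3->4] -> levels [6 6 6 4 7]
  -> period-2 cycle (repeats step 4); tank 4 never drops to <=2
Tank 4 never reaches <=2 within 15 steps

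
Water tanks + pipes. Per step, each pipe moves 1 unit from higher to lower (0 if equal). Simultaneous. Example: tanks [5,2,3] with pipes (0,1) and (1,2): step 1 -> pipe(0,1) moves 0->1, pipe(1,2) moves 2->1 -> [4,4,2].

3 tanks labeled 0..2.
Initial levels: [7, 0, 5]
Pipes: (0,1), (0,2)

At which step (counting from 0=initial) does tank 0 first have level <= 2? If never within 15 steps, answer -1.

Step 1: flows [0->1,0->2] -> levels [5 1 6]
Step 2: flows [0->1,2->0] -> levels [5 2 5]
Step 3: flows [0->1,0=2] -> levels [4 3 5]
Step 4: flows [0->1,2->0] -> levels [4 4 4]
Step 5: flows [0=1,0=2] -> levels [4 4 4]
  -> stable; tank 0 stays at 4 > 2
Tank 0 never reaches <=2 within 15 steps

Answer: -1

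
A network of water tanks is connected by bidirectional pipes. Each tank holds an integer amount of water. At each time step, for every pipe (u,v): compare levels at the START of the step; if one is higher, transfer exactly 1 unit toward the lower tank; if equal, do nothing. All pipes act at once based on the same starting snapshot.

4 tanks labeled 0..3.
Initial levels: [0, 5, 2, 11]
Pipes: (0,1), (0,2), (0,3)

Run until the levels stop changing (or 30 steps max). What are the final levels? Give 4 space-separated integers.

Step 1: flows [1->0,2->0,3->0] -> levels [3 4 1 10]
Step 2: flows [1->0,0->2,3->0] -> levels [4 3 2 9]
Step 3: flows [0->1,0->2,3->0] -> levels [3 4 3 8]
Step 4: flows [1->0,0=2,3->0] -> levels [5 3 3 7]
Step 5: flows [0->1,0->2,3->0] -> levels [4 4 4 6]
Step 6: flows [0=1,0=2,3->0] -> levels [5 4 4 5]
Step 7: flows [0->1,0->2,0=3] -> levels [3 5 5 5]
Step 8: flows [1->0,2->0,3->0] -> levels [6 4 4 4]
Step 9: flows [0->1,0->2,0->3] -> levels [3 5 5 5]
  -> period-2 cycle: step 9 state = step 7 state; never stabilizes
  -> state at step 30: (30-7) mod 2 = 1, same as step 8 -> [6 4 4 4]

Answer: 6 4 4 4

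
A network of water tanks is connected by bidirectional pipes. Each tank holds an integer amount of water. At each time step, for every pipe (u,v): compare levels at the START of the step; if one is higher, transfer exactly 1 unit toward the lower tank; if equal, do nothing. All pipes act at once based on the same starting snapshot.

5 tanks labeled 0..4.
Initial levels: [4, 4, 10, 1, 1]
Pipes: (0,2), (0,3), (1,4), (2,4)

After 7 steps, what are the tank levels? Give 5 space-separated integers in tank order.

Answer: 4 4 4 4 4

Derivation:
Step 1: flows [2->0,0->3,1->4,2->4] -> levels [4 3 8 2 3]
Step 2: flows [2->0,0->3,1=4,2->4] -> levels [4 3 6 3 4]
Step 3: flows [2->0,0->3,4->1,2->4] -> levels [4 4 4 4 4]
Step 4: flows [0=2,0=3,1=4,2=4] -> levels [4 4 4 4 4]
  -> stable; steps 5..7 unchanged -> [4 4 4 4 4]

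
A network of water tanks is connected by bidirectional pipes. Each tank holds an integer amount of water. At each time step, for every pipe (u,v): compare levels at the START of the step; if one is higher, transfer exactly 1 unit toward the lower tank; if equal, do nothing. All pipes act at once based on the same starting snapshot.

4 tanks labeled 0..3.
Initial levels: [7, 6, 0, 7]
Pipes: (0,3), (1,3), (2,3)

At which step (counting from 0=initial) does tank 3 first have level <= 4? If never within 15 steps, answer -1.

Step 1: flows [0=3,3->1,3->2] -> levels [7 7 1 5]
Step 2: flows [0->3,1->3,3->2] -> levels [6 6 2 6]
Step 3: flows [0=3,1=3,3->2] -> levels [6 6 3 5]
Step 4: flows [0->3,1->3,3->2] -> levels [5 5 4 6]
Step 5: flows [3->0,3->1,3->2] -> levels [6 6 5 3]
Tank 3 first reaches <=4 at step 5

Answer: 5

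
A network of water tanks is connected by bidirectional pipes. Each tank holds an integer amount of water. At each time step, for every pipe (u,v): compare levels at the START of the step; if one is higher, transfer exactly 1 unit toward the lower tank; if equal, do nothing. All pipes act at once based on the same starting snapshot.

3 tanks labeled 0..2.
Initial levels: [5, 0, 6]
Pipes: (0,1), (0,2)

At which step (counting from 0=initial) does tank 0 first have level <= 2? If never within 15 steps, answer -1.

Answer: -1

Derivation:
Step 1: flows [0->1,2->0] -> levels [5 1 5]
Step 2: flows [0->1,0=2] -> levels [4 2 5]
Step 3: flows [0->1,2->0] -> levels [4 3 4]
Step 4: flows [0->1,0=2] -> levels [3 4 4]
Step 5: flows [1->0,2->0] -> levels [5 3 3]
Step 6: flows [0->1,0->2] -> levels [3 4 4]
  -> period-2 cycle (repeats step 4); tank 0 never drops to <=2
Tank 0 never reaches <=2 within 15 steps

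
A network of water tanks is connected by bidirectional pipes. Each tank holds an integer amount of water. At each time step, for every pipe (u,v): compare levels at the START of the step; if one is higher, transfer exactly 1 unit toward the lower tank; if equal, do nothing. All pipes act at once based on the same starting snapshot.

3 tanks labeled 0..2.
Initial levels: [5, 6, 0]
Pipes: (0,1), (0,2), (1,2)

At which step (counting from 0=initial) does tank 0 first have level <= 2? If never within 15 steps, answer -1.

Answer: -1

Derivation:
Step 1: flows [1->0,0->2,1->2] -> levels [5 4 2]
Step 2: flows [0->1,0->2,1->2] -> levels [3 4 4]
Step 3: flows [1->0,2->0,1=2] -> levels [5 3 3]
Step 4: flows [0->1,0->2,1=2] -> levels [3 4 4]
  -> period-2 cycle (repeats step 2); tank 0 never drops to <=2
Tank 0 never reaches <=2 within 15 steps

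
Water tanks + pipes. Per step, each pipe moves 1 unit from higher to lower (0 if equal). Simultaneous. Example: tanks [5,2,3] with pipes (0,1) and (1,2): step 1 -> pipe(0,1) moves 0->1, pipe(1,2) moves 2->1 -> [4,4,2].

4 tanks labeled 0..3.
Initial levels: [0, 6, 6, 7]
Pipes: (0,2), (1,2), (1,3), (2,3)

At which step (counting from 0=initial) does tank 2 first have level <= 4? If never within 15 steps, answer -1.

Step 1: flows [2->0,1=2,3->1,3->2] -> levels [1 7 6 5]
Step 2: flows [2->0,1->2,1->3,2->3] -> levels [2 5 5 7]
Step 3: flows [2->0,1=2,3->1,3->2] -> levels [3 6 5 5]
Step 4: flows [2->0,1->2,1->3,2=3] -> levels [4 4 5 6]
Step 5: flows [2->0,2->1,3->1,3->2] -> levels [5 6 4 4]
Tank 2 first reaches <=4 at step 5

Answer: 5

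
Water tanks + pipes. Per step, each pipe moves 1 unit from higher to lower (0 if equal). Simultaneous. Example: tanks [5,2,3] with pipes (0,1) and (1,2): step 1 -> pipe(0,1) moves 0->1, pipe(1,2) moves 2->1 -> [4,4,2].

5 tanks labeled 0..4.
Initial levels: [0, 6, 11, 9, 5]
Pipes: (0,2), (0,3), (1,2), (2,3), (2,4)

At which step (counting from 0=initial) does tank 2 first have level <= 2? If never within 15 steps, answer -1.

Answer: -1

Derivation:
Step 1: flows [2->0,3->0,2->1,2->3,2->4] -> levels [2 7 7 9 6]
Step 2: flows [2->0,3->0,1=2,3->2,2->4] -> levels [4 7 6 7 7]
Step 3: flows [2->0,3->0,1->2,3->2,4->2] -> levels [6 6 8 5 6]
Step 4: flows [2->0,0->3,2->1,2->3,2->4] -> levels [6 7 4 7 7]
Step 5: flows [0->2,3->0,1->2,3->2,4->2] -> levels [6 6 8 5 6]
  -> period-2 cycle (repeats step 3); tank 2 never drops to <=2
Tank 2 never reaches <=2 within 15 steps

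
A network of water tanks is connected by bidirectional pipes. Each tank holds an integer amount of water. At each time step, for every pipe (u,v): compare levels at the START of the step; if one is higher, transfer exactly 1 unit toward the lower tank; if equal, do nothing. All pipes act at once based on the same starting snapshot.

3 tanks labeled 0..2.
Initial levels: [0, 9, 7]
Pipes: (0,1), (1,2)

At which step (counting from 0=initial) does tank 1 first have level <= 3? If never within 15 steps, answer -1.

Answer: -1

Derivation:
Step 1: flows [1->0,1->2] -> levels [1 7 8]
Step 2: flows [1->0,2->1] -> levels [2 7 7]
Step 3: flows [1->0,1=2] -> levels [3 6 7]
Step 4: flows [1->0,2->1] -> levels [4 6 6]
Step 5: flows [1->0,1=2] -> levels [5 5 6]
Step 6: flows [0=1,2->1] -> levels [5 6 5]
Step 7: flows [1->0,1->2] -> levels [6 4 6]
Step 8: flows [0->1,2->1] -> levels [5 6 5]
  -> period-2 cycle (repeats step 6); tank 1 never drops to <=3
Tank 1 never reaches <=3 within 15 steps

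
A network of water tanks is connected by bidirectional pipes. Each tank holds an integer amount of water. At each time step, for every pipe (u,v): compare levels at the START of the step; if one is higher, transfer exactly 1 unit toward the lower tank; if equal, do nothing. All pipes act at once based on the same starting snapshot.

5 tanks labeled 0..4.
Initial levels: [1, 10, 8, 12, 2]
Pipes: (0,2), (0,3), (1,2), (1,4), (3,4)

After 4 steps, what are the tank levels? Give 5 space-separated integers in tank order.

Step 1: flows [2->0,3->0,1->2,1->4,3->4] -> levels [3 8 8 10 4]
Step 2: flows [2->0,3->0,1=2,1->4,3->4] -> levels [5 7 7 8 6]
Step 3: flows [2->0,3->0,1=2,1->4,3->4] -> levels [7 6 6 6 8]
Step 4: flows [0->2,0->3,1=2,4->1,4->3] -> levels [5 7 7 8 6]

Answer: 5 7 7 8 6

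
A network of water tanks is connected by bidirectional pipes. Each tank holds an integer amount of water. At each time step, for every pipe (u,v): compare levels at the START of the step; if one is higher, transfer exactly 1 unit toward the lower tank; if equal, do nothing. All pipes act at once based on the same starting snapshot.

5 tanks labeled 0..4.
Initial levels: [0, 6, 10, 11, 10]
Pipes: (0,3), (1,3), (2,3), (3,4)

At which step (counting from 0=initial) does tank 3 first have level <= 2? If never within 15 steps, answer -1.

Step 1: flows [3->0,3->1,3->2,3->4] -> levels [1 7 11 7 11]
Step 2: flows [3->0,1=3,2->3,4->3] -> levels [2 7 10 8 10]
Step 3: flows [3->0,3->1,2->3,4->3] -> levels [3 8 9 8 9]
Step 4: flows [3->0,1=3,2->3,4->3] -> levels [4 8 8 9 8]
Step 5: flows [3->0,3->1,3->2,3->4] -> levels [5 9 9 5 9]
Step 6: flows [0=3,1->3,2->3,4->3] -> levels [5 8 8 8 8]
Step 7: flows [3->0,1=3,2=3,3=4] -> levels [6 8 8 7 8]
Step 8: flows [3->0,1->3,2->3,4->3] -> levels [7 7 7 9 7]
Step 9: flows [3->0,3->1,3->2,3->4] -> levels [8 8 8 5 8]
Step 10: flows [0->3,1->3,2->3,4->3] -> levels [7 7 7 9 7]
  -> period-2 cycle (repeats step 8); tank 3 never drops to <=2
Tank 3 never reaches <=2 within 15 steps

Answer: -1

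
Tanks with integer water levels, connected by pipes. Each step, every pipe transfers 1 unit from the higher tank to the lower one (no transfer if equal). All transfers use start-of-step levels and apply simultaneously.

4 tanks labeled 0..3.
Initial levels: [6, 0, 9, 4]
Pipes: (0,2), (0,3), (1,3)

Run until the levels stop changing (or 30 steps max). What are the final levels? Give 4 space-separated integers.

Answer: 6 5 4 4

Derivation:
Step 1: flows [2->0,0->3,3->1] -> levels [6 1 8 4]
Step 2: flows [2->0,0->3,3->1] -> levels [6 2 7 4]
Step 3: flows [2->0,0->3,3->1] -> levels [6 3 6 4]
Step 4: flows [0=2,0->3,3->1] -> levels [5 4 6 4]
Step 5: flows [2->0,0->3,1=3] -> levels [5 4 5 5]
Step 6: flows [0=2,0=3,3->1] -> levels [5 5 5 4]
Step 7: flows [0=2,0->3,1->3] -> levels [4 4 5 6]
Step 8: flows [2->0,3->0,3->1] -> levels [6 5 4 4]
Step 9: flows [0->2,0->3,1->3] -> levels [4 4 5 6]
  -> period-2 cycle: step 9 state = step 7 state; never stabilizes
  -> state at step 30: (30-7) mod 2 = 1, same as step 8 -> [6 5 4 4]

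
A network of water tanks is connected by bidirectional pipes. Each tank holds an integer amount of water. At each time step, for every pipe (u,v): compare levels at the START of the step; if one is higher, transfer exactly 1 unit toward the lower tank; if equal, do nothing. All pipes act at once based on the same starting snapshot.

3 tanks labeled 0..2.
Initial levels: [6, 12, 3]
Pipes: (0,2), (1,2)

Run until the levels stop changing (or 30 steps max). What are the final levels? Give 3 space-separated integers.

Step 1: flows [0->2,1->2] -> levels [5 11 5]
Step 2: flows [0=2,1->2] -> levels [5 10 6]
Step 3: flows [2->0,1->2] -> levels [6 9 6]
Step 4: flows [0=2,1->2] -> levels [6 8 7]
Step 5: flows [2->0,1->2] -> levels [7 7 7]
Step 6: flows [0=2,1=2] -> levels [7 7 7]
  -> stable (no change)

Answer: 7 7 7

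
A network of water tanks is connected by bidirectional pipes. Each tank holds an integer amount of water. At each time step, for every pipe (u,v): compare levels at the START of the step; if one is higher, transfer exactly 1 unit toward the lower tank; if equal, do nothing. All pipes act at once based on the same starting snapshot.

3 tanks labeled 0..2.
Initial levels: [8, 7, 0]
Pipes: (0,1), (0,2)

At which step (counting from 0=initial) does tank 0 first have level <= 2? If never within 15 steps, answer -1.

Answer: -1

Derivation:
Step 1: flows [0->1,0->2] -> levels [6 8 1]
Step 2: flows [1->0,0->2] -> levels [6 7 2]
Step 3: flows [1->0,0->2] -> levels [6 6 3]
Step 4: flows [0=1,0->2] -> levels [5 6 4]
Step 5: flows [1->0,0->2] -> levels [5 5 5]
Step 6: flows [0=1,0=2] -> levels [5 5 5]
  -> stable; tank 0 stays at 5 > 2
Tank 0 never reaches <=2 within 15 steps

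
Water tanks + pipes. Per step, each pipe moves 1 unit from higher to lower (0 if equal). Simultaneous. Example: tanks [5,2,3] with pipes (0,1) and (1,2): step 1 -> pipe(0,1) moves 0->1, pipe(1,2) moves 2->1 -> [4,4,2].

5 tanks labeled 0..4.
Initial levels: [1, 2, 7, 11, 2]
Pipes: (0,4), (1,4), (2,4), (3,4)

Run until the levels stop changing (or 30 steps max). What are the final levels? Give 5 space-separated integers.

Answer: 4 4 5 7 3

Derivation:
Step 1: flows [4->0,1=4,2->4,3->4] -> levels [2 2 6 10 3]
Step 2: flows [4->0,4->1,2->4,3->4] -> levels [3 3 5 9 3]
Step 3: flows [0=4,1=4,2->4,3->4] -> levels [3 3 4 8 5]
Step 4: flows [4->0,4->1,4->2,3->4] -> levels [4 4 5 7 3]
Step 5: flows [0->4,1->4,2->4,3->4] -> levels [3 3 4 6 7]
Step 6: flows [4->0,4->1,4->2,4->3] -> levels [4 4 5 7 3]
  -> period-2 cycle: step 6 state = step 4 state; never stabilizes
  -> state at step 30: (30-4) mod 2 = 0, same as step 4 -> [4 4 5 7 3]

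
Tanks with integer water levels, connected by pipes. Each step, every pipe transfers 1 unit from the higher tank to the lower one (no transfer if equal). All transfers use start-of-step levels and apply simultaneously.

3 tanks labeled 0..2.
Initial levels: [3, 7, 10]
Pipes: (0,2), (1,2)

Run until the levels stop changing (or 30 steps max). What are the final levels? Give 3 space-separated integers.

Answer: 7 7 6

Derivation:
Step 1: flows [2->0,2->1] -> levels [4 8 8]
Step 2: flows [2->0,1=2] -> levels [5 8 7]
Step 3: flows [2->0,1->2] -> levels [6 7 7]
Step 4: flows [2->0,1=2] -> levels [7 7 6]
Step 5: flows [0->2,1->2] -> levels [6 6 8]
Step 6: flows [2->0,2->1] -> levels [7 7 6]
  -> period-2 cycle: step 6 state = step 4 state; never stabilizes
  -> state at step 30: (30-4) mod 2 = 0, same as step 4 -> [7 7 6]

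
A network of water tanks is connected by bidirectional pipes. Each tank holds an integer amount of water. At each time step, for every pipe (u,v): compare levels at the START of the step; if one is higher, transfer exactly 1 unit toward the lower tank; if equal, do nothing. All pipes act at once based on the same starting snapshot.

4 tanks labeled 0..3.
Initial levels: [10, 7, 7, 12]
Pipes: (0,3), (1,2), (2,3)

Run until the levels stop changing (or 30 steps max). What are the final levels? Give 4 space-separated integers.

Step 1: flows [3->0,1=2,3->2] -> levels [11 7 8 10]
Step 2: flows [0->3,2->1,3->2] -> levels [10 8 8 10]
Step 3: flows [0=3,1=2,3->2] -> levels [10 8 9 9]
Step 4: flows [0->3,2->1,2=3] -> levels [9 9 8 10]
Step 5: flows [3->0,1->2,3->2] -> levels [10 8 10 8]
Step 6: flows [0->3,2->1,2->3] -> levels [9 9 8 10]
  -> period-2 cycle: step 6 state = step 4 state; never stabilizes
  -> state at step 30: (30-4) mod 2 = 0, same as step 4 -> [9 9 8 10]

Answer: 9 9 8 10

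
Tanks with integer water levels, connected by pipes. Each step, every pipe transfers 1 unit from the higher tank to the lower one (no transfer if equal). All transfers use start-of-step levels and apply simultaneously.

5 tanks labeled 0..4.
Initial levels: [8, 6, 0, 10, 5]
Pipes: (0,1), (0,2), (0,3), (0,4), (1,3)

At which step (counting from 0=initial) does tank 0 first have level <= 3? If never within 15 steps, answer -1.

Answer: 5

Derivation:
Step 1: flows [0->1,0->2,3->0,0->4,3->1] -> levels [6 8 1 8 6]
Step 2: flows [1->0,0->2,3->0,0=4,1=3] -> levels [7 7 2 7 6]
Step 3: flows [0=1,0->2,0=3,0->4,1=3] -> levels [5 7 3 7 7]
Step 4: flows [1->0,0->2,3->0,4->0,1=3] -> levels [7 6 4 6 6]
Step 5: flows [0->1,0->2,0->3,0->4,1=3] -> levels [3 7 5 7 7]
Tank 0 first reaches <=3 at step 5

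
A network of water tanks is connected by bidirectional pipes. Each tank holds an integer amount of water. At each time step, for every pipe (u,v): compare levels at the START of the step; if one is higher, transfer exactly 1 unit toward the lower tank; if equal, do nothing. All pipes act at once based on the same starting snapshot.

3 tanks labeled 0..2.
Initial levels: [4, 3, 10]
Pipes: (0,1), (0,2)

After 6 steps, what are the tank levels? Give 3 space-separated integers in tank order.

Answer: 7 5 5

Derivation:
Step 1: flows [0->1,2->0] -> levels [4 4 9]
Step 2: flows [0=1,2->0] -> levels [5 4 8]
Step 3: flows [0->1,2->0] -> levels [5 5 7]
Step 4: flows [0=1,2->0] -> levels [6 5 6]
Step 5: flows [0->1,0=2] -> levels [5 6 6]
Step 6: flows [1->0,2->0] -> levels [7 5 5]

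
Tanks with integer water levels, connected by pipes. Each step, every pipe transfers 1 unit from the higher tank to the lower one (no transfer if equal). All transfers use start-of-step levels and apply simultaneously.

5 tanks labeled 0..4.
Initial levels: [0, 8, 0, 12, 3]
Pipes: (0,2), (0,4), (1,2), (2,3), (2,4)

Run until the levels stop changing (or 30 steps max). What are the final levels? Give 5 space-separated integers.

Answer: 3 4 7 6 3

Derivation:
Step 1: flows [0=2,4->0,1->2,3->2,4->2] -> levels [1 7 3 11 1]
Step 2: flows [2->0,0=4,1->2,3->2,2->4] -> levels [2 6 3 10 2]
Step 3: flows [2->0,0=4,1->2,3->2,2->4] -> levels [3 5 3 9 3]
Step 4: flows [0=2,0=4,1->2,3->2,2=4] -> levels [3 4 5 8 3]
Step 5: flows [2->0,0=4,2->1,3->2,2->4] -> levels [4 5 3 7 4]
Step 6: flows [0->2,0=4,1->2,3->2,4->2] -> levels [3 4 7 6 3]
Step 7: flows [2->0,0=4,2->1,2->3,2->4] -> levels [4 5 3 7 4]
  -> period-2 cycle: step 7 state = step 5 state; never stabilizes
  -> state at step 30: (30-5) mod 2 = 1, same as step 6 -> [3 4 7 6 3]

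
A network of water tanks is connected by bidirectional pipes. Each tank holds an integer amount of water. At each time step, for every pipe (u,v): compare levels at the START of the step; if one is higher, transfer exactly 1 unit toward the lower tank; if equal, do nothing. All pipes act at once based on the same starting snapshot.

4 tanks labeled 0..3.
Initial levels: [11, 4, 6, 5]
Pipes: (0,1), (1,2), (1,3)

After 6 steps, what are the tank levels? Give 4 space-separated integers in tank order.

Answer: 6 8 6 6

Derivation:
Step 1: flows [0->1,2->1,3->1] -> levels [10 7 5 4]
Step 2: flows [0->1,1->2,1->3] -> levels [9 6 6 5]
Step 3: flows [0->1,1=2,1->3] -> levels [8 6 6 6]
Step 4: flows [0->1,1=2,1=3] -> levels [7 7 6 6]
Step 5: flows [0=1,1->2,1->3] -> levels [7 5 7 7]
Step 6: flows [0->1,2->1,3->1] -> levels [6 8 6 6]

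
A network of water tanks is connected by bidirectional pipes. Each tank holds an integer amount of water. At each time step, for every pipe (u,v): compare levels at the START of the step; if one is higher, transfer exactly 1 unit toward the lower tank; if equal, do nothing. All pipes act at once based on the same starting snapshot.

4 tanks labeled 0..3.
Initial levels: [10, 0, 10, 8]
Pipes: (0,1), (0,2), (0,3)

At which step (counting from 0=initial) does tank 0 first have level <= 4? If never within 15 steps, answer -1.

Step 1: flows [0->1,0=2,0->3] -> levels [8 1 10 9]
Step 2: flows [0->1,2->0,3->0] -> levels [9 2 9 8]
Step 3: flows [0->1,0=2,0->3] -> levels [7 3 9 9]
Step 4: flows [0->1,2->0,3->0] -> levels [8 4 8 8]
Step 5: flows [0->1,0=2,0=3] -> levels [7 5 8 8]
Step 6: flows [0->1,2->0,3->0] -> levels [8 6 7 7]
Step 7: flows [0->1,0->2,0->3] -> levels [5 7 8 8]
Step 8: flows [1->0,2->0,3->0] -> levels [8 6 7 7]
  -> period-2 cycle (repeats step 6); tank 0 never drops to <=4
Tank 0 never reaches <=4 within 15 steps

Answer: -1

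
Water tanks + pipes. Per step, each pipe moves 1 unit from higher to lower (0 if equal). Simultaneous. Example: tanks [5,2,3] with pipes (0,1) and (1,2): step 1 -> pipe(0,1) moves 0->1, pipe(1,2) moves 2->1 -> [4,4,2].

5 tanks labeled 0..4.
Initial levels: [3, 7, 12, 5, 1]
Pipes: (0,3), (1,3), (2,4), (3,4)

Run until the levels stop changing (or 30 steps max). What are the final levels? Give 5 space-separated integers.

Step 1: flows [3->0,1->3,2->4,3->4] -> levels [4 6 11 4 3]
Step 2: flows [0=3,1->3,2->4,3->4] -> levels [4 5 10 4 5]
Step 3: flows [0=3,1->3,2->4,4->3] -> levels [4 4 9 6 5]
Step 4: flows [3->0,3->1,2->4,3->4] -> levels [5 5 8 3 7]
Step 5: flows [0->3,1->3,2->4,4->3] -> levels [4 4 7 6 7]
Step 6: flows [3->0,3->1,2=4,4->3] -> levels [5 5 7 5 6]
Step 7: flows [0=3,1=3,2->4,4->3] -> levels [5 5 6 6 6]
Step 8: flows [3->0,3->1,2=4,3=4] -> levels [6 6 6 4 6]
Step 9: flows [0->3,1->3,2=4,4->3] -> levels [5 5 6 7 5]
Step 10: flows [3->0,3->1,2->4,3->4] -> levels [6 6 5 4 7]
Step 11: flows [0->3,1->3,4->2,4->3] -> levels [5 5 6 7 5]
  -> period-2 cycle: step 11 state = step 9 state; never stabilizes
  -> state at step 30: (30-9) mod 2 = 1, same as step 10 -> [6 6 5 4 7]

Answer: 6 6 5 4 7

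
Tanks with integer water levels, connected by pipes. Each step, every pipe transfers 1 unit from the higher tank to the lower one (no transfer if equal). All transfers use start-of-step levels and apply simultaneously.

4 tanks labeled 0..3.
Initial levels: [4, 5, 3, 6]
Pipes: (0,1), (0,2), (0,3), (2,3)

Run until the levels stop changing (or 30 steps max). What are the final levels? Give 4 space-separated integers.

Answer: 3 5 5 5

Derivation:
Step 1: flows [1->0,0->2,3->0,3->2] -> levels [5 4 5 4]
Step 2: flows [0->1,0=2,0->3,2->3] -> levels [3 5 4 6]
Step 3: flows [1->0,2->0,3->0,3->2] -> levels [6 4 4 4]
Step 4: flows [0->1,0->2,0->3,2=3] -> levels [3 5 5 5]
Step 5: flows [1->0,2->0,3->0,2=3] -> levels [6 4 4 4]
  -> period-2 cycle: step 5 state = step 3 state; never stabilizes
  -> state at step 30: (30-3) mod 2 = 1, same as step 4 -> [3 5 5 5]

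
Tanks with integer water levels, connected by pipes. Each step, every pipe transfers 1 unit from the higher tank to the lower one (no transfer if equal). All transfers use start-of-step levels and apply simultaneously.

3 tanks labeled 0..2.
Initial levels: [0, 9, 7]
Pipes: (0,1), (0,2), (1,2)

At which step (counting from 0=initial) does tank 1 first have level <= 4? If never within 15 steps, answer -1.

Answer: -1

Derivation:
Step 1: flows [1->0,2->0,1->2] -> levels [2 7 7]
Step 2: flows [1->0,2->0,1=2] -> levels [4 6 6]
Step 3: flows [1->0,2->0,1=2] -> levels [6 5 5]
Step 4: flows [0->1,0->2,1=2] -> levels [4 6 6]
  -> period-2 cycle (repeats step 2); tank 1 never drops to <=4
Tank 1 never reaches <=4 within 15 steps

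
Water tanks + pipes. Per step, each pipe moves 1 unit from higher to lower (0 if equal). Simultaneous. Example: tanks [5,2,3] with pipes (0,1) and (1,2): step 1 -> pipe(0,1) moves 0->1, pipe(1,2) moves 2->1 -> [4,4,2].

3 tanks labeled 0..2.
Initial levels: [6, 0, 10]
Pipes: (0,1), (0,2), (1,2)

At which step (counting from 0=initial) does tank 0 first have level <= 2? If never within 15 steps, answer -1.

Step 1: flows [0->1,2->0,2->1] -> levels [6 2 8]
Step 2: flows [0->1,2->0,2->1] -> levels [6 4 6]
Step 3: flows [0->1,0=2,2->1] -> levels [5 6 5]
Step 4: flows [1->0,0=2,1->2] -> levels [6 4 6]
  -> period-2 cycle (repeats step 2); tank 0 never drops to <=2
Tank 0 never reaches <=2 within 15 steps

Answer: -1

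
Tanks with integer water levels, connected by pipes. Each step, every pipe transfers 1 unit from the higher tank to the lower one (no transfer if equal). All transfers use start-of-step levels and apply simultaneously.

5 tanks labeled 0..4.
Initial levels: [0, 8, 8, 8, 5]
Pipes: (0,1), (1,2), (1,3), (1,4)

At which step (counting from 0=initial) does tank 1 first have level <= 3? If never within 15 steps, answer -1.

Step 1: flows [1->0,1=2,1=3,1->4] -> levels [1 6 8 8 6]
Step 2: flows [1->0,2->1,3->1,1=4] -> levels [2 7 7 7 6]
Step 3: flows [1->0,1=2,1=3,1->4] -> levels [3 5 7 7 7]
Step 4: flows [1->0,2->1,3->1,4->1] -> levels [4 7 6 6 6]
Step 5: flows [1->0,1->2,1->3,1->4] -> levels [5 3 7 7 7]
Tank 1 first reaches <=3 at step 5

Answer: 5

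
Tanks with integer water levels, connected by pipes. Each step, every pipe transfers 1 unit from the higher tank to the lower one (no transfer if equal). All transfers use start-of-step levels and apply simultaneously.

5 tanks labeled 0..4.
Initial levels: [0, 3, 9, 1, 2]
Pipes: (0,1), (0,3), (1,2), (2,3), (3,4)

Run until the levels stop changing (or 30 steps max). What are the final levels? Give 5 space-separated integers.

Answer: 4 2 5 1 3

Derivation:
Step 1: flows [1->0,3->0,2->1,2->3,4->3] -> levels [2 3 7 2 1]
Step 2: flows [1->0,0=3,2->1,2->3,3->4] -> levels [3 3 5 2 2]
Step 3: flows [0=1,0->3,2->1,2->3,3=4] -> levels [2 4 3 4 2]
Step 4: flows [1->0,3->0,1->2,3->2,3->4] -> levels [4 2 5 1 3]
Step 5: flows [0->1,0->3,2->1,2->3,4->3] -> levels [2 4 3 4 2]
  -> period-2 cycle: step 5 state = step 3 state; never stabilizes
  -> state at step 30: (30-3) mod 2 = 1, same as step 4 -> [4 2 5 1 3]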